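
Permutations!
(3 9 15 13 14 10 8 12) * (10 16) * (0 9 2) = [9, 1, 0, 2, 4, 5, 6, 7, 12, 15, 8, 11, 3, 14, 16, 13, 10] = (0 9 15 13 14 16 10 8 12 3 2)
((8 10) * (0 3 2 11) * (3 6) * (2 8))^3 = (0 8 11 3 2 6 10)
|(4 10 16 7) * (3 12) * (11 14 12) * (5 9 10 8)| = 28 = |(3 11 14 12)(4 8 5 9 10 16 7)|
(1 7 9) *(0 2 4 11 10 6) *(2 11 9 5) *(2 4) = (0 11 10 6)(1 7 5 4 9) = [11, 7, 2, 3, 9, 4, 0, 5, 8, 1, 6, 10]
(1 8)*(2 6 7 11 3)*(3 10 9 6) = (1 8)(2 3)(6 7 11 10 9) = [0, 8, 3, 2, 4, 5, 7, 11, 1, 6, 9, 10]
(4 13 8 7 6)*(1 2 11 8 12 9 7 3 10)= [0, 2, 11, 10, 13, 5, 4, 6, 3, 7, 1, 8, 9, 12]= (1 2 11 8 3 10)(4 13 12 9 7 6)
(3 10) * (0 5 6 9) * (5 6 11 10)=(0 6 9)(3 5 11 10)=[6, 1, 2, 5, 4, 11, 9, 7, 8, 0, 3, 10]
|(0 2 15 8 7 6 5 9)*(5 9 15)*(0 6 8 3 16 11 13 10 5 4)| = |(0 2 4)(3 16 11 13 10 5 15)(6 9)(7 8)| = 42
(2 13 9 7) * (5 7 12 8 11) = [0, 1, 13, 3, 4, 7, 6, 2, 11, 12, 10, 5, 8, 9] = (2 13 9 12 8 11 5 7)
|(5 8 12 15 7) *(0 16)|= 10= |(0 16)(5 8 12 15 7)|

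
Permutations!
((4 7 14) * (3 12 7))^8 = (3 14 12 4 7)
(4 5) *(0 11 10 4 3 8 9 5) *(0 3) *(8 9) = (0 11 10 4 3 9 5) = [11, 1, 2, 9, 3, 0, 6, 7, 8, 5, 4, 10]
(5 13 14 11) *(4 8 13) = [0, 1, 2, 3, 8, 4, 6, 7, 13, 9, 10, 5, 12, 14, 11] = (4 8 13 14 11 5)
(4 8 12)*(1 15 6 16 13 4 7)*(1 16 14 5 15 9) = [0, 9, 2, 3, 8, 15, 14, 16, 12, 1, 10, 11, 7, 4, 5, 6, 13] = (1 9)(4 8 12 7 16 13)(5 15 6 14)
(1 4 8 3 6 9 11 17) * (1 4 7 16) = [0, 7, 2, 6, 8, 5, 9, 16, 3, 11, 10, 17, 12, 13, 14, 15, 1, 4] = (1 7 16)(3 6 9 11 17 4 8)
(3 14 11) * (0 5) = (0 5)(3 14 11) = [5, 1, 2, 14, 4, 0, 6, 7, 8, 9, 10, 3, 12, 13, 11]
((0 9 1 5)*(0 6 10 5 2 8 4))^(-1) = (0 4 8 2 1 9)(5 10 6)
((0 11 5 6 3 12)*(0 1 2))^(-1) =((0 11 5 6 3 12 1 2))^(-1) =(0 2 1 12 3 6 5 11)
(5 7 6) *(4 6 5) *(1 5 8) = (1 5 7 8)(4 6) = [0, 5, 2, 3, 6, 7, 4, 8, 1]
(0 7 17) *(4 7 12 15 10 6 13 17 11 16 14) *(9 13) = (0 12 15 10 6 9 13 17)(4 7 11 16 14) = [12, 1, 2, 3, 7, 5, 9, 11, 8, 13, 6, 16, 15, 17, 4, 10, 14, 0]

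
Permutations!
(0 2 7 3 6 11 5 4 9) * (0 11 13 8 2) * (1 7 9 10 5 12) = (1 7 3 6 13 8 2 9 11 12)(4 10 5) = [0, 7, 9, 6, 10, 4, 13, 3, 2, 11, 5, 12, 1, 8]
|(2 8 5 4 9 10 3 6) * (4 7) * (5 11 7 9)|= 10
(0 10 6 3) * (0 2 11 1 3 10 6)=(0 6 10)(1 3 2 11)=[6, 3, 11, 2, 4, 5, 10, 7, 8, 9, 0, 1]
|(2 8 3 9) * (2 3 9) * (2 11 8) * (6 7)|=|(3 11 8 9)(6 7)|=4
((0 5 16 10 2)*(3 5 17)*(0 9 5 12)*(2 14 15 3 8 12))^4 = (17)(2 10)(3 16)(5 15)(9 14)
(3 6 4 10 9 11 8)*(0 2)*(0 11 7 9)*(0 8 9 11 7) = (0 2 7 11 9)(3 6 4 10 8) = [2, 1, 7, 6, 10, 5, 4, 11, 3, 0, 8, 9]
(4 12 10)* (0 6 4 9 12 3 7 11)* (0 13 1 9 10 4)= (0 6)(1 9 12 4 3 7 11 13)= [6, 9, 2, 7, 3, 5, 0, 11, 8, 12, 10, 13, 4, 1]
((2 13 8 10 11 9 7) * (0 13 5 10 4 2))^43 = ((0 13 8 4 2 5 10 11 9 7))^43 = (0 4 10 7 8 5 9 13 2 11)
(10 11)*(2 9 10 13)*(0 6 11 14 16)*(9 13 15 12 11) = (0 6 9 10 14 16)(2 13)(11 15 12) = [6, 1, 13, 3, 4, 5, 9, 7, 8, 10, 14, 15, 11, 2, 16, 12, 0]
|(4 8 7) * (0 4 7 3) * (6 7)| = 4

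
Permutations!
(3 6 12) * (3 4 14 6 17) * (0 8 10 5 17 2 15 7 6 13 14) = (0 8 10 5 17 3 2 15 7 6 12 4)(13 14) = [8, 1, 15, 2, 0, 17, 12, 6, 10, 9, 5, 11, 4, 14, 13, 7, 16, 3]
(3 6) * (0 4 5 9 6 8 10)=[4, 1, 2, 8, 5, 9, 3, 7, 10, 6, 0]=(0 4 5 9 6 3 8 10)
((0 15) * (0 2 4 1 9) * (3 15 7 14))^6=(0 4 3)(1 15 7)(2 14 9)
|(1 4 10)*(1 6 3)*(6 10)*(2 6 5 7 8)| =8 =|(10)(1 4 5 7 8 2 6 3)|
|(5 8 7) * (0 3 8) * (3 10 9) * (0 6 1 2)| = |(0 10 9 3 8 7 5 6 1 2)| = 10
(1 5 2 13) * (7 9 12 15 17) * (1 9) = [0, 5, 13, 3, 4, 2, 6, 1, 8, 12, 10, 11, 15, 9, 14, 17, 16, 7] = (1 5 2 13 9 12 15 17 7)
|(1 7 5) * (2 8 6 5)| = 6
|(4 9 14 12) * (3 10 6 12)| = |(3 10 6 12 4 9 14)| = 7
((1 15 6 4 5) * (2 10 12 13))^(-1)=((1 15 6 4 5)(2 10 12 13))^(-1)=(1 5 4 6 15)(2 13 12 10)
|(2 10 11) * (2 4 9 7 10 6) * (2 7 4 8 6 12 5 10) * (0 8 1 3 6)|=|(0 8)(1 3 6 7 2 12 5 10 11)(4 9)|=18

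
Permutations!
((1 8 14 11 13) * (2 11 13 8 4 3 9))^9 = (14) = ((1 4 3 9 2 11 8 14 13))^9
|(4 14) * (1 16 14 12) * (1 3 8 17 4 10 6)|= |(1 16 14 10 6)(3 8 17 4 12)|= 5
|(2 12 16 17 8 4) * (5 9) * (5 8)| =8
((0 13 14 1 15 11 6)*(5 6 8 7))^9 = ((0 13 14 1 15 11 8 7 5 6))^9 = (0 6 5 7 8 11 15 1 14 13)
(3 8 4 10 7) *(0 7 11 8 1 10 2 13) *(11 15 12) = [7, 10, 13, 1, 2, 5, 6, 3, 4, 9, 15, 8, 11, 0, 14, 12] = (0 7 3 1 10 15 12 11 8 4 2 13)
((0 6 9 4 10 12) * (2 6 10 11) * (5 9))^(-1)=((0 10 12)(2 6 5 9 4 11))^(-1)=(0 12 10)(2 11 4 9 5 6)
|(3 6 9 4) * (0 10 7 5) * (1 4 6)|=12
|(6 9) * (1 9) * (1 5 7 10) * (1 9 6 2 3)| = 8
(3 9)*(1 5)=(1 5)(3 9)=[0, 5, 2, 9, 4, 1, 6, 7, 8, 3]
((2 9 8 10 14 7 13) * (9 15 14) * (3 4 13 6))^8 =(15)(8 9 10)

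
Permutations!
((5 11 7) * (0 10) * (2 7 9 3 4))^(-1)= (0 10)(2 4 3 9 11 5 7)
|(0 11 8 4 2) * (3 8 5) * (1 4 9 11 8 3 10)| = 9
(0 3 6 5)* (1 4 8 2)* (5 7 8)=(0 3 6 7 8 2 1 4 5)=[3, 4, 1, 6, 5, 0, 7, 8, 2]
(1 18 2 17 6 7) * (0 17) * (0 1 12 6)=(0 17)(1 18 2)(6 7 12)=[17, 18, 1, 3, 4, 5, 7, 12, 8, 9, 10, 11, 6, 13, 14, 15, 16, 0, 2]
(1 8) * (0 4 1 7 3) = (0 4 1 8 7 3) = [4, 8, 2, 0, 1, 5, 6, 3, 7]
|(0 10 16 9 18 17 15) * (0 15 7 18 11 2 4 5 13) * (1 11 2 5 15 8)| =12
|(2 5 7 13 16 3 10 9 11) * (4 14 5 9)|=24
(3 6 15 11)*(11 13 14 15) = [0, 1, 2, 6, 4, 5, 11, 7, 8, 9, 10, 3, 12, 14, 15, 13] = (3 6 11)(13 14 15)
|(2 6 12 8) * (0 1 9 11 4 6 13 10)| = |(0 1 9 11 4 6 12 8 2 13 10)| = 11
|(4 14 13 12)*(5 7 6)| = |(4 14 13 12)(5 7 6)| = 12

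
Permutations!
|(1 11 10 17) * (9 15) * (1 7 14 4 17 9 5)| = |(1 11 10 9 15 5)(4 17 7 14)| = 12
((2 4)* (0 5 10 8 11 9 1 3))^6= (0 1 11 10)(3 9 8 5)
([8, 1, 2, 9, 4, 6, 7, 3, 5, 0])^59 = (0 6 9 5 3 8 7)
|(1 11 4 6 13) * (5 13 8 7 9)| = |(1 11 4 6 8 7 9 5 13)| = 9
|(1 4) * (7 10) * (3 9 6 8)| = |(1 4)(3 9 6 8)(7 10)| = 4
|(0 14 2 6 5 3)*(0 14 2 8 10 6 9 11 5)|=10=|(0 2 9 11 5 3 14 8 10 6)|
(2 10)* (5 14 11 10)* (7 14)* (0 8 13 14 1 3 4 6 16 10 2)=(0 8 13 14 11 2 5 7 1 3 4 6 16 10)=[8, 3, 5, 4, 6, 7, 16, 1, 13, 9, 0, 2, 12, 14, 11, 15, 10]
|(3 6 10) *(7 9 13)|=3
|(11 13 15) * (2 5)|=6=|(2 5)(11 13 15)|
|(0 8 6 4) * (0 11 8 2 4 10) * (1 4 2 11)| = |(0 11 8 6 10)(1 4)| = 10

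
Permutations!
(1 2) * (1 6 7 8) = (1 2 6 7 8) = [0, 2, 6, 3, 4, 5, 7, 8, 1]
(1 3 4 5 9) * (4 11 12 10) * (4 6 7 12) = (1 3 11 4 5 9)(6 7 12 10) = [0, 3, 2, 11, 5, 9, 7, 12, 8, 1, 6, 4, 10]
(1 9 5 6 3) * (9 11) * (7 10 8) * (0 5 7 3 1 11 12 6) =(0 5)(1 12 6)(3 11 9 7 10 8) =[5, 12, 2, 11, 4, 0, 1, 10, 3, 7, 8, 9, 6]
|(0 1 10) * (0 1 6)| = |(0 6)(1 10)| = 2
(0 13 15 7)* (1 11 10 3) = (0 13 15 7)(1 11 10 3) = [13, 11, 2, 1, 4, 5, 6, 0, 8, 9, 3, 10, 12, 15, 14, 7]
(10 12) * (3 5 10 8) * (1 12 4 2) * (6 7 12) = (1 6 7 12 8 3 5 10 4 2) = [0, 6, 1, 5, 2, 10, 7, 12, 3, 9, 4, 11, 8]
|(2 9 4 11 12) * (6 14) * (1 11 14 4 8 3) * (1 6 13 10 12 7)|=|(1 11 7)(2 9 8 3 6 4 14 13 10 12)|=30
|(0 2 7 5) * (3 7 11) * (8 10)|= |(0 2 11 3 7 5)(8 10)|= 6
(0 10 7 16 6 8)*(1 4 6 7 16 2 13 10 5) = [5, 4, 13, 3, 6, 1, 8, 2, 0, 9, 16, 11, 12, 10, 14, 15, 7] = (0 5 1 4 6 8)(2 13 10 16 7)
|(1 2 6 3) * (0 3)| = 5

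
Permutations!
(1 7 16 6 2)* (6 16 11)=[0, 7, 1, 3, 4, 5, 2, 11, 8, 9, 10, 6, 12, 13, 14, 15, 16]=(16)(1 7 11 6 2)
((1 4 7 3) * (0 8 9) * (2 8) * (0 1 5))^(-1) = ((0 2 8 9 1 4 7 3 5))^(-1) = (0 5 3 7 4 1 9 8 2)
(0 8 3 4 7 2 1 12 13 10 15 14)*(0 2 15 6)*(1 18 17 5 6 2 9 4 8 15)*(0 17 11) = (0 15 14 9 4 7 1 12 13 10 2 18 11)(3 8)(5 6 17) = [15, 12, 18, 8, 7, 6, 17, 1, 3, 4, 2, 0, 13, 10, 9, 14, 16, 5, 11]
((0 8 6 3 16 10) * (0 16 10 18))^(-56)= (18)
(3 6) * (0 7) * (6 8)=(0 7)(3 8 6)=[7, 1, 2, 8, 4, 5, 3, 0, 6]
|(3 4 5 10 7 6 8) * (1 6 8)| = |(1 6)(3 4 5 10 7 8)| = 6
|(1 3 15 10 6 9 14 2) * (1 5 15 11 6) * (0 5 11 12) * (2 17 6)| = |(0 5 15 10 1 3 12)(2 11)(6 9 14 17)| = 28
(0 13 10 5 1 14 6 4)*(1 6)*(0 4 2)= (0 13 10 5 6 2)(1 14)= [13, 14, 0, 3, 4, 6, 2, 7, 8, 9, 5, 11, 12, 10, 1]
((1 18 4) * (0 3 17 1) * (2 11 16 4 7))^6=(0 2 17 16 18)(1 4 7 3 11)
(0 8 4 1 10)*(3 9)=(0 8 4 1 10)(3 9)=[8, 10, 2, 9, 1, 5, 6, 7, 4, 3, 0]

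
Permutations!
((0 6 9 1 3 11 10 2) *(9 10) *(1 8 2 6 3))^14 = (0 11 8)(2 3 9)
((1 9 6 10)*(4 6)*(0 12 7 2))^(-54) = ((0 12 7 2)(1 9 4 6 10))^(-54) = (0 7)(1 9 4 6 10)(2 12)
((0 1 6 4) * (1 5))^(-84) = (0 5 1 6 4)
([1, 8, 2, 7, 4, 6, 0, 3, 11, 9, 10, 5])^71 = [6, 0, 2, 7, 4, 11, 5, 3, 1, 9, 10, 8]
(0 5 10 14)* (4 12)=(0 5 10 14)(4 12)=[5, 1, 2, 3, 12, 10, 6, 7, 8, 9, 14, 11, 4, 13, 0]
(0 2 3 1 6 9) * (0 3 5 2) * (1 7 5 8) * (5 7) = (1 6 9 3 5 2 8) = [0, 6, 8, 5, 4, 2, 9, 7, 1, 3]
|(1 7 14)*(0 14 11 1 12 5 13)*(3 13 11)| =9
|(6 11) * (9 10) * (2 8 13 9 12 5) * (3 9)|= 8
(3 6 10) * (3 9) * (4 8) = (3 6 10 9)(4 8) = [0, 1, 2, 6, 8, 5, 10, 7, 4, 3, 9]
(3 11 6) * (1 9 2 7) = [0, 9, 7, 11, 4, 5, 3, 1, 8, 2, 10, 6] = (1 9 2 7)(3 11 6)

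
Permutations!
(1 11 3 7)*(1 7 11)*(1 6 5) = [0, 6, 2, 11, 4, 1, 5, 7, 8, 9, 10, 3] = (1 6 5)(3 11)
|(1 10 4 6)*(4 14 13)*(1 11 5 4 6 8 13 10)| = 6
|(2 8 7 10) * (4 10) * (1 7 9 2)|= 12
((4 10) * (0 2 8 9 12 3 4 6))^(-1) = (0 6 10 4 3 12 9 8 2)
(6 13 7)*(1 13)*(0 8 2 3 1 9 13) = (0 8 2 3 1)(6 9 13 7) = [8, 0, 3, 1, 4, 5, 9, 6, 2, 13, 10, 11, 12, 7]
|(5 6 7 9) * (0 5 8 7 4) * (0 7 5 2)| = 6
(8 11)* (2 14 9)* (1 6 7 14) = (1 6 7 14 9 2)(8 11) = [0, 6, 1, 3, 4, 5, 7, 14, 11, 2, 10, 8, 12, 13, 9]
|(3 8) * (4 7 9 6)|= 4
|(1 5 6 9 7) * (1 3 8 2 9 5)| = |(2 9 7 3 8)(5 6)| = 10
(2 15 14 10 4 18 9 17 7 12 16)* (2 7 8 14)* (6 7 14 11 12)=(2 15)(4 18 9 17 8 11 12 16 14 10)(6 7)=[0, 1, 15, 3, 18, 5, 7, 6, 11, 17, 4, 12, 16, 13, 10, 2, 14, 8, 9]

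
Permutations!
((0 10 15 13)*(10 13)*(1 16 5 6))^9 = ((0 13)(1 16 5 6)(10 15))^9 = (0 13)(1 16 5 6)(10 15)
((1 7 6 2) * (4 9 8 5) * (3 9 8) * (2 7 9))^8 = (9)(4 5 8)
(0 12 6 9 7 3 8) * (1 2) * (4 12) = [4, 2, 1, 8, 12, 5, 9, 3, 0, 7, 10, 11, 6] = (0 4 12 6 9 7 3 8)(1 2)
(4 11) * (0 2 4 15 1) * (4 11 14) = [2, 0, 11, 3, 14, 5, 6, 7, 8, 9, 10, 15, 12, 13, 4, 1] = (0 2 11 15 1)(4 14)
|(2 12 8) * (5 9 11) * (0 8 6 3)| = 6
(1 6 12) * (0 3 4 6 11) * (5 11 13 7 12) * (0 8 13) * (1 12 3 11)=(0 11 8 13 7 3 4 6 5 1)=[11, 0, 2, 4, 6, 1, 5, 3, 13, 9, 10, 8, 12, 7]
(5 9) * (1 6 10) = (1 6 10)(5 9) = [0, 6, 2, 3, 4, 9, 10, 7, 8, 5, 1]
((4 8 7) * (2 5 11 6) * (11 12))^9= (2 6 11 12 5)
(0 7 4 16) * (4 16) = [7, 1, 2, 3, 4, 5, 6, 16, 8, 9, 10, 11, 12, 13, 14, 15, 0] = (0 7 16)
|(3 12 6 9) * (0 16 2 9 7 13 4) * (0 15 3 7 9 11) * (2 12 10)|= 13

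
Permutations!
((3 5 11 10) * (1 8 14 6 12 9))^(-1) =((1 8 14 6 12 9)(3 5 11 10))^(-1) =(1 9 12 6 14 8)(3 10 11 5)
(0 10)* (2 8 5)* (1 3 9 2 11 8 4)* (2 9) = (0 10)(1 3 2 4)(5 11 8) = [10, 3, 4, 2, 1, 11, 6, 7, 5, 9, 0, 8]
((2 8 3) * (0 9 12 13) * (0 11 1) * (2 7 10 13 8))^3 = (0 8 10 1 12 7 11 9 3 13)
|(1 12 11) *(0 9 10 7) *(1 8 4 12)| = 4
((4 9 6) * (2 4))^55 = ((2 4 9 6))^55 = (2 6 9 4)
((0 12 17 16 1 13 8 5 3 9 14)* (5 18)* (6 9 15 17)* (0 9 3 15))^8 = (18)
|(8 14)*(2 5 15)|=6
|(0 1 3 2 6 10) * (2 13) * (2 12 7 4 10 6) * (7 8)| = 9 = |(0 1 3 13 12 8 7 4 10)|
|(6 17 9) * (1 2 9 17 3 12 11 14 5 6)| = 6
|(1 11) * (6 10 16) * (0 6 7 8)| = 6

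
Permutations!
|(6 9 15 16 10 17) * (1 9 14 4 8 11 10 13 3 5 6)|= 14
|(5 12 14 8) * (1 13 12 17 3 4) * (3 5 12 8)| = |(1 13 8 12 14 3 4)(5 17)| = 14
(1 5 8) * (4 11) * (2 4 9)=(1 5 8)(2 4 11 9)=[0, 5, 4, 3, 11, 8, 6, 7, 1, 2, 10, 9]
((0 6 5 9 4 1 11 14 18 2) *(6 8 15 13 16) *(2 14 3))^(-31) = (0 4 13 3 5 8 1 16 2 9 15 11 6)(14 18)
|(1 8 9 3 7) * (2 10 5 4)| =|(1 8 9 3 7)(2 10 5 4)| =20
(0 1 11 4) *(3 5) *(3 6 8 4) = (0 1 11 3 5 6 8 4) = [1, 11, 2, 5, 0, 6, 8, 7, 4, 9, 10, 3]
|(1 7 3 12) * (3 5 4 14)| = 7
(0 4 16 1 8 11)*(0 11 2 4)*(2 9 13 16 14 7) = [0, 8, 4, 3, 14, 5, 6, 2, 9, 13, 10, 11, 12, 16, 7, 15, 1] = (1 8 9 13 16)(2 4 14 7)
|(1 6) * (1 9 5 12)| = 5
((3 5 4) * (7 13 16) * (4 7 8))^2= (3 7 16 4 5 13 8)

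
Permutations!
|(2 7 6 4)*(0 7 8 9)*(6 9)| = 12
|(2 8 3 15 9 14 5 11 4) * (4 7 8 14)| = |(2 14 5 11 7 8 3 15 9 4)| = 10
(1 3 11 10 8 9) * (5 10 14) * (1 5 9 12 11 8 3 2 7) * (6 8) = (1 2 7)(3 6 8 12 11 14 9 5 10) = [0, 2, 7, 6, 4, 10, 8, 1, 12, 5, 3, 14, 11, 13, 9]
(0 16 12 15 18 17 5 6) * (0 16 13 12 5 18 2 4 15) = [13, 1, 4, 3, 15, 6, 16, 7, 8, 9, 10, 11, 0, 12, 14, 2, 5, 18, 17] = (0 13 12)(2 4 15)(5 6 16)(17 18)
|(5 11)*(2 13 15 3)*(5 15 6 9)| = |(2 13 6 9 5 11 15 3)| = 8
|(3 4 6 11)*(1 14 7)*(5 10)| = 12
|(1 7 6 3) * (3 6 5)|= 4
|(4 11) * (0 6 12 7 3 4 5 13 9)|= 10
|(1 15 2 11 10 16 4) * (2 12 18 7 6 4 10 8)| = |(1 15 12 18 7 6 4)(2 11 8)(10 16)| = 42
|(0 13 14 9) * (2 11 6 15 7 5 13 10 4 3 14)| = 42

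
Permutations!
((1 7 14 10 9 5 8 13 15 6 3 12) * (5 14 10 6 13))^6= ((1 7 10 9 14 6 3 12)(5 8)(13 15))^6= (15)(1 3 14 10)(6 9 7 12)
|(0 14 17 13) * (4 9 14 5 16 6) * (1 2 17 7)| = 12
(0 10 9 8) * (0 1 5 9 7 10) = (1 5 9 8)(7 10) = [0, 5, 2, 3, 4, 9, 6, 10, 1, 8, 7]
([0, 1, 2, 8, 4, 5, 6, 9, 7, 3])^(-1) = (3 9 7 8)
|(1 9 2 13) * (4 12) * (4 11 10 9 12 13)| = 8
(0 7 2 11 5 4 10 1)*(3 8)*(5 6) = [7, 0, 11, 8, 10, 4, 5, 2, 3, 9, 1, 6] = (0 7 2 11 6 5 4 10 1)(3 8)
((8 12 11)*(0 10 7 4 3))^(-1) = ((0 10 7 4 3)(8 12 11))^(-1) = (0 3 4 7 10)(8 11 12)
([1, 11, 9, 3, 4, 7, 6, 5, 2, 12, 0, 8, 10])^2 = (0 11 2 12)(1 8 9 10)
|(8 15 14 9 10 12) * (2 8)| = 7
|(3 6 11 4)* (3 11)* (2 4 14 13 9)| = |(2 4 11 14 13 9)(3 6)| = 6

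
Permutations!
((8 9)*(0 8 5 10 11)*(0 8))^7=(5 11 9 10 8)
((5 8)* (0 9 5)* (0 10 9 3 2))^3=(5 9 10 8)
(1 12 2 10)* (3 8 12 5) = (1 5 3 8 12 2 10) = [0, 5, 10, 8, 4, 3, 6, 7, 12, 9, 1, 11, 2]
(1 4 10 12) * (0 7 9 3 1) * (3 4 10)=(0 7 9 4 3 1 10 12)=[7, 10, 2, 1, 3, 5, 6, 9, 8, 4, 12, 11, 0]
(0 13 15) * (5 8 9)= (0 13 15)(5 8 9)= [13, 1, 2, 3, 4, 8, 6, 7, 9, 5, 10, 11, 12, 15, 14, 0]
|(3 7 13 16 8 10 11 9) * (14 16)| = |(3 7 13 14 16 8 10 11 9)| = 9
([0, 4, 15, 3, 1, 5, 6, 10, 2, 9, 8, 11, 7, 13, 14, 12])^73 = [0, 4, 15, 3, 1, 5, 6, 10, 2, 9, 8, 11, 7, 13, 14, 12]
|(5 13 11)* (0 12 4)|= 3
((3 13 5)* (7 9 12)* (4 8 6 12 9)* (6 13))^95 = ((3 6 12 7 4 8 13 5))^95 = (3 5 13 8 4 7 12 6)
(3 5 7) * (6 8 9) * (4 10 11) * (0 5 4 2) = (0 5 7 3 4 10 11 2)(6 8 9) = [5, 1, 0, 4, 10, 7, 8, 3, 9, 6, 11, 2]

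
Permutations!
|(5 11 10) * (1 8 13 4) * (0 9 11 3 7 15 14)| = 36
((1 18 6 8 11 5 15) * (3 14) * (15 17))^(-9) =(1 15 17 5 11 8 6 18)(3 14)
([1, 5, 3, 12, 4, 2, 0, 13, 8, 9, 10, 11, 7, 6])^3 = [2, 3, 7, 13, 4, 12, 5, 0, 8, 9, 10, 11, 6, 1]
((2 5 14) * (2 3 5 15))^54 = (15)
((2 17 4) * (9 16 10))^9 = (17) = ((2 17 4)(9 16 10))^9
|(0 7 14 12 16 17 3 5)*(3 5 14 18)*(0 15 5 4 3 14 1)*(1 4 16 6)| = |(0 7 18 14 12 6 1)(3 4)(5 15)(16 17)| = 14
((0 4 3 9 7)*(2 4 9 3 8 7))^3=(0 4)(2 7)(8 9)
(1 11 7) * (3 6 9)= (1 11 7)(3 6 9)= [0, 11, 2, 6, 4, 5, 9, 1, 8, 3, 10, 7]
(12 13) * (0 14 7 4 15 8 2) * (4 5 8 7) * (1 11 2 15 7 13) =(0 14 4 7 5 8 15 13 12 1 11 2) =[14, 11, 0, 3, 7, 8, 6, 5, 15, 9, 10, 2, 1, 12, 4, 13]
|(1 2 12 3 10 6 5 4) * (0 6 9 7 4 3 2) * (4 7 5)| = 4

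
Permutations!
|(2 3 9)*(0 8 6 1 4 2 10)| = 9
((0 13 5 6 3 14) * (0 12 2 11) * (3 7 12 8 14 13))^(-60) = ((0 3 13 5 6 7 12 2 11)(8 14))^(-60) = (14)(0 5 12)(2 3 6)(7 11 13)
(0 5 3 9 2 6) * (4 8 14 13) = [5, 1, 6, 9, 8, 3, 0, 7, 14, 2, 10, 11, 12, 4, 13] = (0 5 3 9 2 6)(4 8 14 13)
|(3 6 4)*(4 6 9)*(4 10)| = 4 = |(3 9 10 4)|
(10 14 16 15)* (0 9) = (0 9)(10 14 16 15) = [9, 1, 2, 3, 4, 5, 6, 7, 8, 0, 14, 11, 12, 13, 16, 10, 15]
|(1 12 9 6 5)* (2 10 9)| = |(1 12 2 10 9 6 5)| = 7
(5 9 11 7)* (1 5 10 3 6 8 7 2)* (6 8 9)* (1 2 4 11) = (1 5 6 9)(3 8 7 10)(4 11) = [0, 5, 2, 8, 11, 6, 9, 10, 7, 1, 3, 4]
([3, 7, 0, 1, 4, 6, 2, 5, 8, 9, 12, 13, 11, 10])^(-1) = (0 2 6 5 7 1 3)(10 13 11 12)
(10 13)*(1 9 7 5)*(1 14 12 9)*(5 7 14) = (9 14 12)(10 13) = [0, 1, 2, 3, 4, 5, 6, 7, 8, 14, 13, 11, 9, 10, 12]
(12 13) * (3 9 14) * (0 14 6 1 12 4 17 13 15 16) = [14, 12, 2, 9, 17, 5, 1, 7, 8, 6, 10, 11, 15, 4, 3, 16, 0, 13] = (0 14 3 9 6 1 12 15 16)(4 17 13)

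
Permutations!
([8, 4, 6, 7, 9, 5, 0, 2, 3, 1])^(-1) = (0 6 2 7 3 8)(1 9 4)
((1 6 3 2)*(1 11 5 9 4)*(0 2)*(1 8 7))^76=(0 3 6 1 7 8 4 9 5 11 2)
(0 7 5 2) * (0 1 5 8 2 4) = [7, 5, 1, 3, 0, 4, 6, 8, 2] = (0 7 8 2 1 5 4)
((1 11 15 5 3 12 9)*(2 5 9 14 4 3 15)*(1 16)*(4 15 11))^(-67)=(1 15 3 16 14 4 9 12)(2 11 5)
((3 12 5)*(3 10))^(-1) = (3 10 5 12)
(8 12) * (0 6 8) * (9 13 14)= (0 6 8 12)(9 13 14)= [6, 1, 2, 3, 4, 5, 8, 7, 12, 13, 10, 11, 0, 14, 9]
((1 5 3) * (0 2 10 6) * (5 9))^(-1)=((0 2 10 6)(1 9 5 3))^(-1)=(0 6 10 2)(1 3 5 9)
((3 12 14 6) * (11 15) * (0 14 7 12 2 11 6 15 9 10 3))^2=((0 14 15 6)(2 11 9 10 3)(7 12))^2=(0 15)(2 9 3 11 10)(6 14)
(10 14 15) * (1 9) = (1 9)(10 14 15) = [0, 9, 2, 3, 4, 5, 6, 7, 8, 1, 14, 11, 12, 13, 15, 10]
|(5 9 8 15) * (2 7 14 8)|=|(2 7 14 8 15 5 9)|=7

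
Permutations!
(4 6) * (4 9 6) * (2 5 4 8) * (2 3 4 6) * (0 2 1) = (0 2 5 6 9 1)(3 4 8) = [2, 0, 5, 4, 8, 6, 9, 7, 3, 1]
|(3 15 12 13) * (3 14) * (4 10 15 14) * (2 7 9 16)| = 20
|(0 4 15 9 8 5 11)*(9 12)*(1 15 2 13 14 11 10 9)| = 12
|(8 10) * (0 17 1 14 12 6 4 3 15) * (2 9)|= |(0 17 1 14 12 6 4 3 15)(2 9)(8 10)|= 18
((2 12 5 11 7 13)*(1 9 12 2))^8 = (1 9 12 5 11 7 13) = ((1 9 12 5 11 7 13))^8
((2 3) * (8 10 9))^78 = ((2 3)(8 10 9))^78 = (10)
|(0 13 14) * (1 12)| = 6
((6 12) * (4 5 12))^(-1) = ((4 5 12 6))^(-1) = (4 6 12 5)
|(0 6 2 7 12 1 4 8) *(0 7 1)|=8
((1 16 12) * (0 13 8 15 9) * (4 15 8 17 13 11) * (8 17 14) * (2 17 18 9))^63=(0 8 17 4 9 14 2 11 18 13 15)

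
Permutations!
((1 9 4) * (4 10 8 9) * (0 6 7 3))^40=((0 6 7 3)(1 4)(8 9 10))^40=(8 9 10)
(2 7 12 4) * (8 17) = [0, 1, 7, 3, 2, 5, 6, 12, 17, 9, 10, 11, 4, 13, 14, 15, 16, 8] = (2 7 12 4)(8 17)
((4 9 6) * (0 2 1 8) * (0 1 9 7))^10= ((0 2 9 6 4 7)(1 8))^10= (0 4 9)(2 7 6)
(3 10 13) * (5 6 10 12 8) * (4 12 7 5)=(3 7 5 6 10 13)(4 12 8)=[0, 1, 2, 7, 12, 6, 10, 5, 4, 9, 13, 11, 8, 3]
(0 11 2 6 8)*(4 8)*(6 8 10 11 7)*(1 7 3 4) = (0 3 4 10 11 2 8)(1 7 6) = [3, 7, 8, 4, 10, 5, 1, 6, 0, 9, 11, 2]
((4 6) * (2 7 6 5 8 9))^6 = (2 9 8 5 4 6 7)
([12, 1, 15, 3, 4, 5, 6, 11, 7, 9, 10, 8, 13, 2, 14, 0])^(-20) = (15)(7 11 8)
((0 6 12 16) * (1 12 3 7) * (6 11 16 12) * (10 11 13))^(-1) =(0 16 11 10 13)(1 7 3 6)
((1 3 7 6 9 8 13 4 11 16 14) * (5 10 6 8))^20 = (1 7 13 11 14 3 8 4 16) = ((1 3 7 8 13 4 11 16 14)(5 10 6 9))^20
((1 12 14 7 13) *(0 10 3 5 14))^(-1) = (0 12 1 13 7 14 5 3 10)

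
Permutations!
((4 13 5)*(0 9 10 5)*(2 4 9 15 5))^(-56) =((0 15 5 9 10 2 4 13))^(-56) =(15)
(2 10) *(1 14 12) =(1 14 12)(2 10) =[0, 14, 10, 3, 4, 5, 6, 7, 8, 9, 2, 11, 1, 13, 12]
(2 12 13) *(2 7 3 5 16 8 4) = [0, 1, 12, 5, 2, 16, 6, 3, 4, 9, 10, 11, 13, 7, 14, 15, 8] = (2 12 13 7 3 5 16 8 4)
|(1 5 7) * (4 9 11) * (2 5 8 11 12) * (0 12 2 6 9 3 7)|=|(0 12 6 9 2 5)(1 8 11 4 3 7)|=6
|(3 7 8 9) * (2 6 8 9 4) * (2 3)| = 7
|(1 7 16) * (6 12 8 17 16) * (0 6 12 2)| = |(0 6 2)(1 7 12 8 17 16)| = 6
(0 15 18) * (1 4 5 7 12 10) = [15, 4, 2, 3, 5, 7, 6, 12, 8, 9, 1, 11, 10, 13, 14, 18, 16, 17, 0] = (0 15 18)(1 4 5 7 12 10)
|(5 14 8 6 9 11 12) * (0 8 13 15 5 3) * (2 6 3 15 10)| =30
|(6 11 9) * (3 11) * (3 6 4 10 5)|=|(3 11 9 4 10 5)|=6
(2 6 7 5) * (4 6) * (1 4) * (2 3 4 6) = (1 6 7 5 3 4 2) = [0, 6, 1, 4, 2, 3, 7, 5]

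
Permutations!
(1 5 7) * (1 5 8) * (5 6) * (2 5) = (1 8)(2 5 7 6) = [0, 8, 5, 3, 4, 7, 2, 6, 1]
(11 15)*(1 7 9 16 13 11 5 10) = (1 7 9 16 13 11 15 5 10) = [0, 7, 2, 3, 4, 10, 6, 9, 8, 16, 1, 15, 12, 11, 14, 5, 13]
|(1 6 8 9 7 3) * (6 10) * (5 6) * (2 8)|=|(1 10 5 6 2 8 9 7 3)|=9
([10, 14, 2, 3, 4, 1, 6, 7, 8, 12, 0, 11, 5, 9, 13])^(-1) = [10, 5, 2, 3, 4, 12, 6, 7, 8, 13, 0, 11, 9, 14, 1]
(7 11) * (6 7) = (6 7 11) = [0, 1, 2, 3, 4, 5, 7, 11, 8, 9, 10, 6]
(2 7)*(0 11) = [11, 1, 7, 3, 4, 5, 6, 2, 8, 9, 10, 0] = (0 11)(2 7)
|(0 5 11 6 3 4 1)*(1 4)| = |(0 5 11 6 3 1)| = 6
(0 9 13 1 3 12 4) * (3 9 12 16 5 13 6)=[12, 9, 2, 16, 0, 13, 3, 7, 8, 6, 10, 11, 4, 1, 14, 15, 5]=(0 12 4)(1 9 6 3 16 5 13)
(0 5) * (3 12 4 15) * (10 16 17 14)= (0 5)(3 12 4 15)(10 16 17 14)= [5, 1, 2, 12, 15, 0, 6, 7, 8, 9, 16, 11, 4, 13, 10, 3, 17, 14]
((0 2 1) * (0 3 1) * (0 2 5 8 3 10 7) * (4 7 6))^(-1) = ((0 5 8 3 1 10 6 4 7))^(-1) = (0 7 4 6 10 1 3 8 5)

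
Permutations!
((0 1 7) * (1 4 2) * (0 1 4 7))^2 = (0 1 7)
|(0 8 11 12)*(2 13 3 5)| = 4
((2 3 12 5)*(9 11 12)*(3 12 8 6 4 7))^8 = (2 5 12)(3 9 11 8 6 4 7)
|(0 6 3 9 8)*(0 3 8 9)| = 4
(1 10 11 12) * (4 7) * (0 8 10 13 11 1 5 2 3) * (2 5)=[8, 13, 3, 0, 7, 5, 6, 4, 10, 9, 1, 12, 2, 11]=(0 8 10 1 13 11 12 2 3)(4 7)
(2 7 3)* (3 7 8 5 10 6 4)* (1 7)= (1 7)(2 8 5 10 6 4 3)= [0, 7, 8, 2, 3, 10, 4, 1, 5, 9, 6]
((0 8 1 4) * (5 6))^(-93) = ((0 8 1 4)(5 6))^(-93) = (0 4 1 8)(5 6)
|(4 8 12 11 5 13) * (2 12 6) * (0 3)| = |(0 3)(2 12 11 5 13 4 8 6)| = 8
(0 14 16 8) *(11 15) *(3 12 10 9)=(0 14 16 8)(3 12 10 9)(11 15)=[14, 1, 2, 12, 4, 5, 6, 7, 0, 3, 9, 15, 10, 13, 16, 11, 8]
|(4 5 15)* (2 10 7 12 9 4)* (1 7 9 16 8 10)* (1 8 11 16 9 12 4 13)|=|(1 7 4 5 15 2 8 10 12 9 13)(11 16)|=22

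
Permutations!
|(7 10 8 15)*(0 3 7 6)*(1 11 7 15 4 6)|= 10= |(0 3 15 1 11 7 10 8 4 6)|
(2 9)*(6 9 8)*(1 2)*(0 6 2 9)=(0 6)(1 9)(2 8)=[6, 9, 8, 3, 4, 5, 0, 7, 2, 1]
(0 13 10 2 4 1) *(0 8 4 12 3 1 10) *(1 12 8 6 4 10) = (0 13)(1 6 4)(2 8 10)(3 12) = [13, 6, 8, 12, 1, 5, 4, 7, 10, 9, 2, 11, 3, 0]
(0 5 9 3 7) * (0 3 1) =(0 5 9 1)(3 7) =[5, 0, 2, 7, 4, 9, 6, 3, 8, 1]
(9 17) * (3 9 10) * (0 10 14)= [10, 1, 2, 9, 4, 5, 6, 7, 8, 17, 3, 11, 12, 13, 0, 15, 16, 14]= (0 10 3 9 17 14)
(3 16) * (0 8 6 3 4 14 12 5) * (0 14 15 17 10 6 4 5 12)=(0 8 4 15 17 10 6 3 16 5 14)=[8, 1, 2, 16, 15, 14, 3, 7, 4, 9, 6, 11, 12, 13, 0, 17, 5, 10]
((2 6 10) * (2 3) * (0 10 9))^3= ((0 10 3 2 6 9))^3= (0 2)(3 9)(6 10)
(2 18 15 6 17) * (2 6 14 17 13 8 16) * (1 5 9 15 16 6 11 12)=(1 5 9 15 14 17 11 12)(2 18 16)(6 13 8)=[0, 5, 18, 3, 4, 9, 13, 7, 6, 15, 10, 12, 1, 8, 17, 14, 2, 11, 16]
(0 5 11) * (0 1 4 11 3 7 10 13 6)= (0 5 3 7 10 13 6)(1 4 11)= [5, 4, 2, 7, 11, 3, 0, 10, 8, 9, 13, 1, 12, 6]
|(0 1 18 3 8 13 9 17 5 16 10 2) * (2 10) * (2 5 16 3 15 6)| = |(0 1 18 15 6 2)(3 8 13 9 17 16 5)| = 42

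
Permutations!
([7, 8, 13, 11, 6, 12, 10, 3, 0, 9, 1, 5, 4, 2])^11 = (2 13)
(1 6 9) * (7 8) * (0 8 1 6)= (0 8 7 1)(6 9)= [8, 0, 2, 3, 4, 5, 9, 1, 7, 6]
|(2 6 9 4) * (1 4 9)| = |(9)(1 4 2 6)| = 4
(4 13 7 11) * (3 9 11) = (3 9 11 4 13 7) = [0, 1, 2, 9, 13, 5, 6, 3, 8, 11, 10, 4, 12, 7]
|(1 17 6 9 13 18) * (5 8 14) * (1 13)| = |(1 17 6 9)(5 8 14)(13 18)| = 12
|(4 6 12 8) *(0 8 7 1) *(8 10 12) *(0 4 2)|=9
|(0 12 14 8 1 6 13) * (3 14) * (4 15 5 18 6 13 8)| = 12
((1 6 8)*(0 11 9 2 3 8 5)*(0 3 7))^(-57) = (0 2 11 7 9)(1 3 6 8 5)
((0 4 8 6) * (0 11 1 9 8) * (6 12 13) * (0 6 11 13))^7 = ((0 4 6 13 11 1 9 8 12))^7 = (0 8 1 13 4 12 9 11 6)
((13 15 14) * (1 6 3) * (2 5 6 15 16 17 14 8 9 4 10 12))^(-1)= ((1 15 8 9 4 10 12 2 5 6 3)(13 16 17 14))^(-1)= (1 3 6 5 2 12 10 4 9 8 15)(13 14 17 16)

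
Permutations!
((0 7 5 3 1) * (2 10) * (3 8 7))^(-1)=(0 1 3)(2 10)(5 7 8)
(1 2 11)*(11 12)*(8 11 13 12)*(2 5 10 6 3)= (1 5 10 6 3 2 8 11)(12 13)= [0, 5, 8, 2, 4, 10, 3, 7, 11, 9, 6, 1, 13, 12]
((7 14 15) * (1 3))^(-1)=((1 3)(7 14 15))^(-1)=(1 3)(7 15 14)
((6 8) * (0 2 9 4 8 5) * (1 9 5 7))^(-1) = ((0 2 5)(1 9 4 8 6 7))^(-1) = (0 5 2)(1 7 6 8 4 9)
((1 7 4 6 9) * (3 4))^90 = ((1 7 3 4 6 9))^90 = (9)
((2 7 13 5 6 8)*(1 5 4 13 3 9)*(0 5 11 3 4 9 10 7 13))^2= ((0 5 6 8 2 13 9 1 11 3 10 7 4))^2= (0 6 2 9 11 10 4 5 8 13 1 3 7)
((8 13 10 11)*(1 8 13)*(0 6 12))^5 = (0 12 6)(1 8)(10 13 11)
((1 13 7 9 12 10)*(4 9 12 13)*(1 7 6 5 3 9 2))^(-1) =(1 2 4)(3 5 6 13 9)(7 10 12)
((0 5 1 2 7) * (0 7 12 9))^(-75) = ((0 5 1 2 12 9))^(-75) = (0 2)(1 9)(5 12)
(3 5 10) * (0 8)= (0 8)(3 5 10)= [8, 1, 2, 5, 4, 10, 6, 7, 0, 9, 3]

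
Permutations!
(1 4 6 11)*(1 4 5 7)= (1 5 7)(4 6 11)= [0, 5, 2, 3, 6, 7, 11, 1, 8, 9, 10, 4]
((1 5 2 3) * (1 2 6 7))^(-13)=((1 5 6 7)(2 3))^(-13)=(1 7 6 5)(2 3)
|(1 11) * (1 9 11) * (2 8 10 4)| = 4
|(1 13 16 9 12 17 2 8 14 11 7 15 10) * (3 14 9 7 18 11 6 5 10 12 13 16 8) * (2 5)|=24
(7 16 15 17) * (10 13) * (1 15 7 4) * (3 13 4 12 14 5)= (1 15 17 12 14 5 3 13 10 4)(7 16)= [0, 15, 2, 13, 1, 3, 6, 16, 8, 9, 4, 11, 14, 10, 5, 17, 7, 12]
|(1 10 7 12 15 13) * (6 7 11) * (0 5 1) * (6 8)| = 11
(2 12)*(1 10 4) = [0, 10, 12, 3, 1, 5, 6, 7, 8, 9, 4, 11, 2] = (1 10 4)(2 12)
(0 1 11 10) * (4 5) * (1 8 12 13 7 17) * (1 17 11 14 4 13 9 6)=[8, 14, 2, 3, 5, 13, 1, 11, 12, 6, 0, 10, 9, 7, 4, 15, 16, 17]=(17)(0 8 12 9 6 1 14 4 5 13 7 11 10)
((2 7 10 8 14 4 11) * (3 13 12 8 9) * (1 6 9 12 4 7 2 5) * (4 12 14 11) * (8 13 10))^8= ((1 6 9 3 10 14 7 8 11 5)(12 13))^8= (1 11 7 10 9)(3 6 5 8 14)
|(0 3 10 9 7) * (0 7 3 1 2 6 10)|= |(0 1 2 6 10 9 3)|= 7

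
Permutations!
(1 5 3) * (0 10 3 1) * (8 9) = [10, 5, 2, 0, 4, 1, 6, 7, 9, 8, 3] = (0 10 3)(1 5)(8 9)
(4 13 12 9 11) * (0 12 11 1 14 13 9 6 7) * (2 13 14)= [12, 2, 13, 3, 9, 5, 7, 0, 8, 1, 10, 4, 6, 11, 14]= (14)(0 12 6 7)(1 2 13 11 4 9)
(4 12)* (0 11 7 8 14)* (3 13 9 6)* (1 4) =(0 11 7 8 14)(1 4 12)(3 13 9 6) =[11, 4, 2, 13, 12, 5, 3, 8, 14, 6, 10, 7, 1, 9, 0]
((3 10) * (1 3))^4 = (1 3 10)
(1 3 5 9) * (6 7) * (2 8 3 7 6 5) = [0, 7, 8, 2, 4, 9, 6, 5, 3, 1] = (1 7 5 9)(2 8 3)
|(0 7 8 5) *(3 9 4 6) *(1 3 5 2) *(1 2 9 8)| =9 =|(0 7 1 3 8 9 4 6 5)|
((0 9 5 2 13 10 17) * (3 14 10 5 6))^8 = ((0 9 6 3 14 10 17)(2 13 5))^8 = (0 9 6 3 14 10 17)(2 5 13)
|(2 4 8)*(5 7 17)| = |(2 4 8)(5 7 17)| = 3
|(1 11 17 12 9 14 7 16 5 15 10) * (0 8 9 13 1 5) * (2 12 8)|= 12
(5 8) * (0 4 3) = (0 4 3)(5 8) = [4, 1, 2, 0, 3, 8, 6, 7, 5]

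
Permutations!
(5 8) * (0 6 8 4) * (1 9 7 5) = (0 6 8 1 9 7 5 4) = [6, 9, 2, 3, 0, 4, 8, 5, 1, 7]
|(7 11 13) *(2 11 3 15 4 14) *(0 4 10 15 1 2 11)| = 18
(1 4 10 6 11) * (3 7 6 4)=(1 3 7 6 11)(4 10)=[0, 3, 2, 7, 10, 5, 11, 6, 8, 9, 4, 1]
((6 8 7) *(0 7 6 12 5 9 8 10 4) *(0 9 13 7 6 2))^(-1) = (0 2 8 9 4 10 6)(5 12 7 13)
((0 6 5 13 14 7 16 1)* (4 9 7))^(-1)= ((0 6 5 13 14 4 9 7 16 1))^(-1)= (0 1 16 7 9 4 14 13 5 6)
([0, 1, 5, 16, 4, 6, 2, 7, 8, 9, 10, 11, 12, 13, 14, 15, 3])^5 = (2 6 5)(3 16)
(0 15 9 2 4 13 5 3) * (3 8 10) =(0 15 9 2 4 13 5 8 10 3) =[15, 1, 4, 0, 13, 8, 6, 7, 10, 2, 3, 11, 12, 5, 14, 9]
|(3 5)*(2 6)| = 2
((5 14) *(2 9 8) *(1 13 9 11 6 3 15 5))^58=(1 8 6 5 13 2 3 14 9 11 15)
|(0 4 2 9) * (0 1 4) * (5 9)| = 5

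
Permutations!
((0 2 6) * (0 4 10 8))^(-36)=(10)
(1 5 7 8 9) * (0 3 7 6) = (0 3 7 8 9 1 5 6) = [3, 5, 2, 7, 4, 6, 0, 8, 9, 1]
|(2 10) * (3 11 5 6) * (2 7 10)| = |(3 11 5 6)(7 10)| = 4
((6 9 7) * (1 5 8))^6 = ((1 5 8)(6 9 7))^6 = (9)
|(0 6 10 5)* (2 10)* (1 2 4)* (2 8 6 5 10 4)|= 10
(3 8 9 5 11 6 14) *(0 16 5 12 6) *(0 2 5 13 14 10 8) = [16, 1, 5, 0, 4, 11, 10, 7, 9, 12, 8, 2, 6, 14, 3, 15, 13] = (0 16 13 14 3)(2 5 11)(6 10 8 9 12)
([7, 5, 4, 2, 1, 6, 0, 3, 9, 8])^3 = [2, 0, 5, 1, 6, 7, 3, 4, 9, 8]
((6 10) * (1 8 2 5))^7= (1 5 2 8)(6 10)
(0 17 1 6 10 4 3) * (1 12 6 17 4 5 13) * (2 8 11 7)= [4, 17, 8, 0, 3, 13, 10, 2, 11, 9, 5, 7, 6, 1, 14, 15, 16, 12]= (0 4 3)(1 17 12 6 10 5 13)(2 8 11 7)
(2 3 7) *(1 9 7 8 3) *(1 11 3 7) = (1 9)(2 11 3 8 7) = [0, 9, 11, 8, 4, 5, 6, 2, 7, 1, 10, 3]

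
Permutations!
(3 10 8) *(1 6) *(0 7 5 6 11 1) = (0 7 5 6)(1 11)(3 10 8) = [7, 11, 2, 10, 4, 6, 0, 5, 3, 9, 8, 1]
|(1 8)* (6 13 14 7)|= 4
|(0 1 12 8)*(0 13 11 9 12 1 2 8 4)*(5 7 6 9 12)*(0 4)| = |(0 2 8 13 11 12)(5 7 6 9)| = 12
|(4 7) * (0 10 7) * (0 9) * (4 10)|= 6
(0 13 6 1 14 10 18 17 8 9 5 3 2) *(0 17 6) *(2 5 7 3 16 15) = (0 13)(1 14 10 18 6)(2 17 8 9 7 3 5 16 15) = [13, 14, 17, 5, 4, 16, 1, 3, 9, 7, 18, 11, 12, 0, 10, 2, 15, 8, 6]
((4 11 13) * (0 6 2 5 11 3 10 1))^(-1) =((0 6 2 5 11 13 4 3 10 1))^(-1) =(0 1 10 3 4 13 11 5 2 6)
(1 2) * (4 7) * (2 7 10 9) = (1 7 4 10 9 2) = [0, 7, 1, 3, 10, 5, 6, 4, 8, 2, 9]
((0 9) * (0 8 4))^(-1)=(0 4 8 9)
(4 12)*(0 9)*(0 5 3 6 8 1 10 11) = (0 9 5 3 6 8 1 10 11)(4 12) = [9, 10, 2, 6, 12, 3, 8, 7, 1, 5, 11, 0, 4]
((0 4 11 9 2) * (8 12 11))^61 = (0 9 12 4 2 11 8)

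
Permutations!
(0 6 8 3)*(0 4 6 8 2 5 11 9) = (0 8 3 4 6 2 5 11 9) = [8, 1, 5, 4, 6, 11, 2, 7, 3, 0, 10, 9]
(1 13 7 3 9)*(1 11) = (1 13 7 3 9 11) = [0, 13, 2, 9, 4, 5, 6, 3, 8, 11, 10, 1, 12, 7]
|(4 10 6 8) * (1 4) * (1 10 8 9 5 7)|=8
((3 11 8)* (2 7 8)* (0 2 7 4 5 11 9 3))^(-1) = ((0 2 4 5 11 7 8)(3 9))^(-1) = (0 8 7 11 5 4 2)(3 9)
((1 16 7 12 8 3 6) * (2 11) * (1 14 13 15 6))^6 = (16)(6 13)(14 15)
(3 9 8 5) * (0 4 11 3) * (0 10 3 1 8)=(0 4 11 1 8 5 10 3 9)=[4, 8, 2, 9, 11, 10, 6, 7, 5, 0, 3, 1]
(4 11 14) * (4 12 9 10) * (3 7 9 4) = (3 7 9 10)(4 11 14 12) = [0, 1, 2, 7, 11, 5, 6, 9, 8, 10, 3, 14, 4, 13, 12]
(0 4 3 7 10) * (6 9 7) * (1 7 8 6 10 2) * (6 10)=(0 4 3 6 9 8 10)(1 7 2)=[4, 7, 1, 6, 3, 5, 9, 2, 10, 8, 0]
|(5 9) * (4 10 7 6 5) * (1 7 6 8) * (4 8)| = |(1 7 4 10 6 5 9 8)| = 8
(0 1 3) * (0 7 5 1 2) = (0 2)(1 3 7 5) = [2, 3, 0, 7, 4, 1, 6, 5]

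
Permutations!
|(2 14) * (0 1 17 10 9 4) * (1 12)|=|(0 12 1 17 10 9 4)(2 14)|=14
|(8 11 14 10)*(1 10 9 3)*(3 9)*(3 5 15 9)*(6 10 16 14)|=|(1 16 14 5 15 9 3)(6 10 8 11)|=28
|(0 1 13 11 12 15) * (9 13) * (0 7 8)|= |(0 1 9 13 11 12 15 7 8)|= 9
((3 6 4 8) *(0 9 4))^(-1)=((0 9 4 8 3 6))^(-1)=(0 6 3 8 4 9)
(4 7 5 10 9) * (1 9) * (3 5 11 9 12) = (1 12 3 5 10)(4 7 11 9) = [0, 12, 2, 5, 7, 10, 6, 11, 8, 4, 1, 9, 3]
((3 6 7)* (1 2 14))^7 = ((1 2 14)(3 6 7))^7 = (1 2 14)(3 6 7)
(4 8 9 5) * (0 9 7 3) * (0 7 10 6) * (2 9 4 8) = (0 4 2 9 5 8 10 6)(3 7) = [4, 1, 9, 7, 2, 8, 0, 3, 10, 5, 6]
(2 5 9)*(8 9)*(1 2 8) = (1 2 5)(8 9) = [0, 2, 5, 3, 4, 1, 6, 7, 9, 8]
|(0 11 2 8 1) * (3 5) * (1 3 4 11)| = 6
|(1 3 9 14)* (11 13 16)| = |(1 3 9 14)(11 13 16)| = 12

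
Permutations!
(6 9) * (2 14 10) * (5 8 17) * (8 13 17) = (2 14 10)(5 13 17)(6 9) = [0, 1, 14, 3, 4, 13, 9, 7, 8, 6, 2, 11, 12, 17, 10, 15, 16, 5]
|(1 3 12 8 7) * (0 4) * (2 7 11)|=|(0 4)(1 3 12 8 11 2 7)|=14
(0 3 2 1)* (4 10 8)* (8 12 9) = [3, 0, 1, 2, 10, 5, 6, 7, 4, 8, 12, 11, 9] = (0 3 2 1)(4 10 12 9 8)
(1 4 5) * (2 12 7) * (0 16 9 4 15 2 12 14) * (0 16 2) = [2, 15, 14, 3, 5, 1, 6, 12, 8, 4, 10, 11, 7, 13, 16, 0, 9] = (0 2 14 16 9 4 5 1 15)(7 12)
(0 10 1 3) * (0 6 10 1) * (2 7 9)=[1, 3, 7, 6, 4, 5, 10, 9, 8, 2, 0]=(0 1 3 6 10)(2 7 9)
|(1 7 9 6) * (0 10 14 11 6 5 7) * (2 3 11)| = |(0 10 14 2 3 11 6 1)(5 7 9)| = 24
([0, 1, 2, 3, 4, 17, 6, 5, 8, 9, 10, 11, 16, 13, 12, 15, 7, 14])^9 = (5 12)(7 14)(16 17)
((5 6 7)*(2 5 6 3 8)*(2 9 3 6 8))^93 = (2 6 8 3 5 7 9)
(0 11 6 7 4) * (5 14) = [11, 1, 2, 3, 0, 14, 7, 4, 8, 9, 10, 6, 12, 13, 5] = (0 11 6 7 4)(5 14)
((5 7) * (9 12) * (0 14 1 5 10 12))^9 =((0 14 1 5 7 10 12 9))^9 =(0 14 1 5 7 10 12 9)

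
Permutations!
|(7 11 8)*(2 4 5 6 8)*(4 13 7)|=4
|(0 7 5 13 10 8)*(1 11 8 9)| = 9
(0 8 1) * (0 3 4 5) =(0 8 1 3 4 5) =[8, 3, 2, 4, 5, 0, 6, 7, 1]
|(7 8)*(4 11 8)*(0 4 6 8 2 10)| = 15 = |(0 4 11 2 10)(6 8 7)|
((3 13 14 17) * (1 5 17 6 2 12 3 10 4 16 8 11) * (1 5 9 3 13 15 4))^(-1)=(1 10 17 5 11 8 16 4 15 3 9)(2 6 14 13 12)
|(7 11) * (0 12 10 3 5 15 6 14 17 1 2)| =22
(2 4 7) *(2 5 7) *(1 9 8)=(1 9 8)(2 4)(5 7)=[0, 9, 4, 3, 2, 7, 6, 5, 1, 8]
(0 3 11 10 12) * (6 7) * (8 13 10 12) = (0 3 11 12)(6 7)(8 13 10) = [3, 1, 2, 11, 4, 5, 7, 6, 13, 9, 8, 12, 0, 10]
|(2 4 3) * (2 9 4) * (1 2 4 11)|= |(1 2 4 3 9 11)|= 6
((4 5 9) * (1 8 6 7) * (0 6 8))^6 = ((0 6 7 1)(4 5 9))^6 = (9)(0 7)(1 6)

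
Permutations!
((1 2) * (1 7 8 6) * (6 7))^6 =((1 2 6)(7 8))^6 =(8)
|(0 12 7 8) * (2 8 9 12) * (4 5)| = 6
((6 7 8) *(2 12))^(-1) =((2 12)(6 7 8))^(-1) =(2 12)(6 8 7)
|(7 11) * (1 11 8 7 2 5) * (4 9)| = |(1 11 2 5)(4 9)(7 8)| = 4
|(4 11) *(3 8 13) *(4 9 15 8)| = |(3 4 11 9 15 8 13)| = 7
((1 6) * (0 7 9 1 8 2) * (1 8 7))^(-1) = (0 2 8 9 7 6 1)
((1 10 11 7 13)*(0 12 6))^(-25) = (13)(0 6 12)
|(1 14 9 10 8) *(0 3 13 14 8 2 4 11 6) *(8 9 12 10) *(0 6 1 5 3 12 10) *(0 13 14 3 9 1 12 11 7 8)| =|(0 11 12 13 3 14 10 2 4 7 8 5 9)| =13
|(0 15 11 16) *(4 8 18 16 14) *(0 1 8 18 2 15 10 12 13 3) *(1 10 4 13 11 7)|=|(0 4 18 16 10 12 11 14 13 3)(1 8 2 15 7)|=10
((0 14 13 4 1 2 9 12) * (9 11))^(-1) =(0 12 9 11 2 1 4 13 14)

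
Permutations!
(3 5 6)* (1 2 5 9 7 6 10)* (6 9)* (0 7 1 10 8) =(10)(0 7 9 1 2 5 8)(3 6) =[7, 2, 5, 6, 4, 8, 3, 9, 0, 1, 10]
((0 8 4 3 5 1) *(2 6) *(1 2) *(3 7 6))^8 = (0 4 6)(1 8 7)(2 5 3)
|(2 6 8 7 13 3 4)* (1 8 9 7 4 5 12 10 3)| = |(1 8 4 2 6 9 7 13)(3 5 12 10)| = 8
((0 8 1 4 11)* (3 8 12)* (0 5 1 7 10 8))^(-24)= (12)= ((0 12 3)(1 4 11 5)(7 10 8))^(-24)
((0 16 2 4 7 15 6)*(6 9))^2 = (0 2 7 9)(4 15 6 16)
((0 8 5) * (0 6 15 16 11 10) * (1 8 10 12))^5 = (0 10)(1 16 5 12 15 8 11 6) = ((0 10)(1 8 5 6 15 16 11 12))^5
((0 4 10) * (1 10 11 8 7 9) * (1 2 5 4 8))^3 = ((0 8 7 9 2 5 4 11 1 10))^3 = (0 9 4 10 7 5 1 8 2 11)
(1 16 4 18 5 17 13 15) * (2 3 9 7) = [0, 16, 3, 9, 18, 17, 6, 2, 8, 7, 10, 11, 12, 15, 14, 1, 4, 13, 5] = (1 16 4 18 5 17 13 15)(2 3 9 7)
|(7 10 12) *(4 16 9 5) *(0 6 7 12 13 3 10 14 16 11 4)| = 42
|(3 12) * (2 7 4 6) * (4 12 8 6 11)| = 6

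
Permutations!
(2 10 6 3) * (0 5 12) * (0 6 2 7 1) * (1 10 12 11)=(0 5 11 1)(2 12 6 3 7 10)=[5, 0, 12, 7, 4, 11, 3, 10, 8, 9, 2, 1, 6]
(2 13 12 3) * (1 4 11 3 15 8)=[0, 4, 13, 2, 11, 5, 6, 7, 1, 9, 10, 3, 15, 12, 14, 8]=(1 4 11 3 2 13 12 15 8)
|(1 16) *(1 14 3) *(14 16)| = 3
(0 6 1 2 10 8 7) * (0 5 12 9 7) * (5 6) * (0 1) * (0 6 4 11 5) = (1 2 10 8)(4 11 5 12 9 7) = [0, 2, 10, 3, 11, 12, 6, 4, 1, 7, 8, 5, 9]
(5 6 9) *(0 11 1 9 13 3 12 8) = (0 11 1 9 5 6 13 3 12 8) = [11, 9, 2, 12, 4, 6, 13, 7, 0, 5, 10, 1, 8, 3]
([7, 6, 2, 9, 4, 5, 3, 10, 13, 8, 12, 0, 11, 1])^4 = [11, 8, 2, 1, 4, 5, 13, 0, 3, 6, 7, 12, 10, 9]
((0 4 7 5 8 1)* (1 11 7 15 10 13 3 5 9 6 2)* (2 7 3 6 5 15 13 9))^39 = (0 7 4 2 13 1 6)(3 5 15 8 10 11 9)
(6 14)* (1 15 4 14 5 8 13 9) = [0, 15, 2, 3, 14, 8, 5, 7, 13, 1, 10, 11, 12, 9, 6, 4] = (1 15 4 14 6 5 8 13 9)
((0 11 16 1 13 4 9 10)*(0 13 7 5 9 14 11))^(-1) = (1 16 11 14 4 13 10 9 5 7)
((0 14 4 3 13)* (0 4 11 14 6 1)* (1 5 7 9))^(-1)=(0 1 9 7 5 6)(3 4 13)(11 14)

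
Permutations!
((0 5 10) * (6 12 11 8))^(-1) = (0 10 5)(6 8 11 12) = ((0 5 10)(6 12 11 8))^(-1)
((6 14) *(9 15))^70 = ((6 14)(9 15))^70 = (15)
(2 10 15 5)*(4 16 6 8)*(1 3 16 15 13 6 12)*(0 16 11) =(0 16 12 1 3 11)(2 10 13 6 8 4 15 5) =[16, 3, 10, 11, 15, 2, 8, 7, 4, 9, 13, 0, 1, 6, 14, 5, 12]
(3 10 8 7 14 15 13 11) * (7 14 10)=[0, 1, 2, 7, 4, 5, 6, 10, 14, 9, 8, 3, 12, 11, 15, 13]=(3 7 10 8 14 15 13 11)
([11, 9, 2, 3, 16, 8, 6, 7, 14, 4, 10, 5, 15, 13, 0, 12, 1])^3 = (0 8 11 14 5)(1 16 4 9)(12 15)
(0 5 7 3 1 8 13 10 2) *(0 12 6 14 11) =(0 5 7 3 1 8 13 10 2 12 6 14 11) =[5, 8, 12, 1, 4, 7, 14, 3, 13, 9, 2, 0, 6, 10, 11]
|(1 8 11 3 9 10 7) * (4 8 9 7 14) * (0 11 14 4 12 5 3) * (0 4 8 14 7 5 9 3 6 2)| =|(0 11 4 14 12 9 10 8 7 1 3 5 6 2)| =14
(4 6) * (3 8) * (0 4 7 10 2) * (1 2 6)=[4, 2, 0, 8, 1, 5, 7, 10, 3, 9, 6]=(0 4 1 2)(3 8)(6 7 10)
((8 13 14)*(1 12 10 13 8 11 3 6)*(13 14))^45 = (1 14 6 10 3 12 11)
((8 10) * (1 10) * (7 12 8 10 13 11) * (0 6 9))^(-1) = ((0 6 9)(1 13 11 7 12 8))^(-1) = (0 9 6)(1 8 12 7 11 13)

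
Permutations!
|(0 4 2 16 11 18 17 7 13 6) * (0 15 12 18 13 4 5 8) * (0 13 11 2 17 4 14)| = |(0 5 8 13 6 15 12 18 4 17 7 14)(2 16)| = 12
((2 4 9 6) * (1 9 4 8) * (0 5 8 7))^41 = (0 5 8 1 9 6 2 7)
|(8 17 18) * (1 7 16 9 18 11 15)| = 9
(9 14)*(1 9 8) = (1 9 14 8) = [0, 9, 2, 3, 4, 5, 6, 7, 1, 14, 10, 11, 12, 13, 8]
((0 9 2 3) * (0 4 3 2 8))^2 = ((0 9 8)(3 4))^2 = (0 8 9)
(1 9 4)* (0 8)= [8, 9, 2, 3, 1, 5, 6, 7, 0, 4]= (0 8)(1 9 4)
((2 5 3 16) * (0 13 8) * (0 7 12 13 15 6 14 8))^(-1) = (0 13 12 7 8 14 6 15)(2 16 3 5)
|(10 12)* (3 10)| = 3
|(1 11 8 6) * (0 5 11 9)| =|(0 5 11 8 6 1 9)| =7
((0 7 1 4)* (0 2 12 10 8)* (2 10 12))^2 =((12)(0 7 1 4 10 8))^2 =(12)(0 1 10)(4 8 7)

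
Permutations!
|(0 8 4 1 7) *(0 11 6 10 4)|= 6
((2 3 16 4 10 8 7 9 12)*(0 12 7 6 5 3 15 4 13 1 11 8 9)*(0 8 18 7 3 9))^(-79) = (0 10 4 15 2 12)(1 16 9 6 7 11 13 3 5 8 18)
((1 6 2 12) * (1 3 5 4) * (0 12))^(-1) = (0 2 6 1 4 5 3 12)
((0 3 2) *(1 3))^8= ((0 1 3 2))^8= (3)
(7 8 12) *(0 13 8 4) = [13, 1, 2, 3, 0, 5, 6, 4, 12, 9, 10, 11, 7, 8] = (0 13 8 12 7 4)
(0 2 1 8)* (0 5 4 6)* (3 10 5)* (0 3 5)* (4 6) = (0 2 1 8 5 6 3 10) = [2, 8, 1, 10, 4, 6, 3, 7, 5, 9, 0]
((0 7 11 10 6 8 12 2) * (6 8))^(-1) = (0 2 12 8 10 11 7)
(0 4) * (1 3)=(0 4)(1 3)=[4, 3, 2, 1, 0]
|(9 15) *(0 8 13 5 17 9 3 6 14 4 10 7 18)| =14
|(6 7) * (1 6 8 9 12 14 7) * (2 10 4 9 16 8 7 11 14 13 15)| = 14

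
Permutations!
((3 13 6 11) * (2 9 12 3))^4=((2 9 12 3 13 6 11))^4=(2 13 9 6 12 11 3)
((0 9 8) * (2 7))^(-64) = (0 8 9)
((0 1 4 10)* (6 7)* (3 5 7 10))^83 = ((0 1 4 3 5 7 6 10))^83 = (0 3 6 1 5 10 4 7)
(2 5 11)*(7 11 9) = [0, 1, 5, 3, 4, 9, 6, 11, 8, 7, 10, 2] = (2 5 9 7 11)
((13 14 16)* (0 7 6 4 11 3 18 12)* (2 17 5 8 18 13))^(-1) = (0 12 18 8 5 17 2 16 14 13 3 11 4 6 7)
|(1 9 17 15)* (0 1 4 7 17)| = 12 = |(0 1 9)(4 7 17 15)|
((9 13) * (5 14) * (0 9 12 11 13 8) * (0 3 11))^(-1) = ((0 9 8 3 11 13 12)(5 14))^(-1) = (0 12 13 11 3 8 9)(5 14)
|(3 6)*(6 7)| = 3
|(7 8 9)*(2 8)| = 4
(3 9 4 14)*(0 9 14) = (0 9 4)(3 14) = [9, 1, 2, 14, 0, 5, 6, 7, 8, 4, 10, 11, 12, 13, 3]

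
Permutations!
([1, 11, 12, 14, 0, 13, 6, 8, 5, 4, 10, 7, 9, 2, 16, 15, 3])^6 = [13, 2, 11, 3, 5, 0, 6, 9, 4, 8, 10, 12, 7, 1, 14, 15, 16]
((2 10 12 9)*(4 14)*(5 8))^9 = ((2 10 12 9)(4 14)(5 8))^9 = (2 10 12 9)(4 14)(5 8)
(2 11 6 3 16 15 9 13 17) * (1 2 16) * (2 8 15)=(1 8 15 9 13 17 16 2 11 6 3)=[0, 8, 11, 1, 4, 5, 3, 7, 15, 13, 10, 6, 12, 17, 14, 9, 2, 16]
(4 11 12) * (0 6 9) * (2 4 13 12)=(0 6 9)(2 4 11)(12 13)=[6, 1, 4, 3, 11, 5, 9, 7, 8, 0, 10, 2, 13, 12]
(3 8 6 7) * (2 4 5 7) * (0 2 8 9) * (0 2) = [0, 1, 4, 9, 5, 7, 8, 3, 6, 2] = (2 4 5 7 3 9)(6 8)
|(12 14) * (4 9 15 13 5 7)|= |(4 9 15 13 5 7)(12 14)|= 6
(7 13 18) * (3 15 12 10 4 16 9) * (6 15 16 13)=(3 16 9)(4 13 18 7 6 15 12 10)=[0, 1, 2, 16, 13, 5, 15, 6, 8, 3, 4, 11, 10, 18, 14, 12, 9, 17, 7]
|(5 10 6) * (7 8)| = 6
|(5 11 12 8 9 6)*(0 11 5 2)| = 7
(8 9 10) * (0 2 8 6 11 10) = [2, 1, 8, 3, 4, 5, 11, 7, 9, 0, 6, 10] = (0 2 8 9)(6 11 10)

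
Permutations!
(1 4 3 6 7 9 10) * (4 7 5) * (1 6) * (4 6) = (1 7 9 10 4 3)(5 6) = [0, 7, 2, 1, 3, 6, 5, 9, 8, 10, 4]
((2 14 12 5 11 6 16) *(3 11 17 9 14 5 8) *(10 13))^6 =((2 5 17 9 14 12 8 3 11 6 16)(10 13))^6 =(2 8 5 3 17 11 9 6 14 16 12)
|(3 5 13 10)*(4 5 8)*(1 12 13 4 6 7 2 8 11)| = |(1 12 13 10 3 11)(2 8 6 7)(4 5)| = 12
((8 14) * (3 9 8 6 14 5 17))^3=((3 9 8 5 17)(6 14))^3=(3 5 9 17 8)(6 14)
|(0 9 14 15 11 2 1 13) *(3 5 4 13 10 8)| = 13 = |(0 9 14 15 11 2 1 10 8 3 5 4 13)|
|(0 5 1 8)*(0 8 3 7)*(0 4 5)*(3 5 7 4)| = |(8)(1 5)(3 4 7)| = 6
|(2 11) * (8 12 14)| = |(2 11)(8 12 14)| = 6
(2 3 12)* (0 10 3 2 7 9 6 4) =(0 10 3 12 7 9 6 4) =[10, 1, 2, 12, 0, 5, 4, 9, 8, 6, 3, 11, 7]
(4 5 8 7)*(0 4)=[4, 1, 2, 3, 5, 8, 6, 0, 7]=(0 4 5 8 7)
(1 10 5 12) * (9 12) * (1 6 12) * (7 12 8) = (1 10 5 9)(6 8 7 12) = [0, 10, 2, 3, 4, 9, 8, 12, 7, 1, 5, 11, 6]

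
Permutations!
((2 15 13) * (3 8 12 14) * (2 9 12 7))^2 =(2 13 12 3 7 15 9 14 8)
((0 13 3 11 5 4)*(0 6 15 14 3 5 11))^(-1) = (0 3 14 15 6 4 5 13)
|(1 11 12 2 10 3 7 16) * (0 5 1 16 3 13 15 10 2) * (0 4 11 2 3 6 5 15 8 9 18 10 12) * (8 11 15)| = |(0 8 9 18 10 13 11)(1 2 3 7 6 5)(4 15 12)| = 42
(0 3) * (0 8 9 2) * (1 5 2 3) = (0 1 5 2)(3 8 9) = [1, 5, 0, 8, 4, 2, 6, 7, 9, 3]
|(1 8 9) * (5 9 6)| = 5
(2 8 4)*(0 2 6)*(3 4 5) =(0 2 8 5 3 4 6) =[2, 1, 8, 4, 6, 3, 0, 7, 5]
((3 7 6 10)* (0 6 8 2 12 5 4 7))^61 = (0 6 10 3)(2 12 5 4 7 8)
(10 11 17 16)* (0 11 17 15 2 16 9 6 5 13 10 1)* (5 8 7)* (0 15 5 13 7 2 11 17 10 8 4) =(0 17 9 6 4)(1 15 11 5 7 13 8 2 16) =[17, 15, 16, 3, 0, 7, 4, 13, 2, 6, 10, 5, 12, 8, 14, 11, 1, 9]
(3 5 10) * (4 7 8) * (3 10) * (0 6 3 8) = (10)(0 6 3 5 8 4 7) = [6, 1, 2, 5, 7, 8, 3, 0, 4, 9, 10]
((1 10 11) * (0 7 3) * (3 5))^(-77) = ((0 7 5 3)(1 10 11))^(-77) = (0 3 5 7)(1 10 11)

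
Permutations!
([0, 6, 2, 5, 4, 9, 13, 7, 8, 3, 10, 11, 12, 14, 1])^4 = [0, 1, 2, 5, 4, 9, 6, 7, 8, 3, 10, 11, 12, 13, 14]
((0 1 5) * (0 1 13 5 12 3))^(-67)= (0 3 12 1 5 13)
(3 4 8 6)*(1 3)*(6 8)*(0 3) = (8)(0 3 4 6 1) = [3, 0, 2, 4, 6, 5, 1, 7, 8]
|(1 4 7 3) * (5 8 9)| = |(1 4 7 3)(5 8 9)| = 12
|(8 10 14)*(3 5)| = 6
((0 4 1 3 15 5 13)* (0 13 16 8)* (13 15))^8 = (0 8 16 5 15 13 3 1 4) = ((0 4 1 3 13 15 5 16 8))^8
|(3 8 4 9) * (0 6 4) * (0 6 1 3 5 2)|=9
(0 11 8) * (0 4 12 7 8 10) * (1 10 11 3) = (0 3 1 10)(4 12 7 8) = [3, 10, 2, 1, 12, 5, 6, 8, 4, 9, 0, 11, 7]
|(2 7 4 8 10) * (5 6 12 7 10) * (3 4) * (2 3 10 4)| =|(2 4 8 5 6 12 7 10 3)| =9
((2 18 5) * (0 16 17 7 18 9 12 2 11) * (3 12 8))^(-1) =((0 16 17 7 18 5 11)(2 9 8 3 12))^(-1) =(0 11 5 18 7 17 16)(2 12 3 8 9)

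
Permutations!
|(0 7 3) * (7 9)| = 4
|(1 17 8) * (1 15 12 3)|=6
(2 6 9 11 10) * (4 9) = (2 6 4 9 11 10) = [0, 1, 6, 3, 9, 5, 4, 7, 8, 11, 2, 10]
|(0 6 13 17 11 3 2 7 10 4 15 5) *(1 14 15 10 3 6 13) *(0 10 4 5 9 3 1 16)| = 42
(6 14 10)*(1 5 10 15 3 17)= (1 5 10 6 14 15 3 17)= [0, 5, 2, 17, 4, 10, 14, 7, 8, 9, 6, 11, 12, 13, 15, 3, 16, 1]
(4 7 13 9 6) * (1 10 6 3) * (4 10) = (1 4 7 13 9 3)(6 10) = [0, 4, 2, 1, 7, 5, 10, 13, 8, 3, 6, 11, 12, 9]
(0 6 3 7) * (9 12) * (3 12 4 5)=(0 6 12 9 4 5 3 7)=[6, 1, 2, 7, 5, 3, 12, 0, 8, 4, 10, 11, 9]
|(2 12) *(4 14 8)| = |(2 12)(4 14 8)| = 6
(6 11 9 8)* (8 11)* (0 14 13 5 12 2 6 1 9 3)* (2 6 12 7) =(0 14 13 5 7 2 12 6 8 1 9 11 3) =[14, 9, 12, 0, 4, 7, 8, 2, 1, 11, 10, 3, 6, 5, 13]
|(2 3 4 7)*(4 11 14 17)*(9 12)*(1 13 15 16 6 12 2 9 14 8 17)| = 56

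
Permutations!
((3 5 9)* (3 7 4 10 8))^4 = ((3 5 9 7 4 10 8))^4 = (3 4 5 10 9 8 7)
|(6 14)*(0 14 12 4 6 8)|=3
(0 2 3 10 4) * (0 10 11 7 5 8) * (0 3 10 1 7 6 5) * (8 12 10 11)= (0 2 11 6 5 12 10 4 1 7)(3 8)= [2, 7, 11, 8, 1, 12, 5, 0, 3, 9, 4, 6, 10]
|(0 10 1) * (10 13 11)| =5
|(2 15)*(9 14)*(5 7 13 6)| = 4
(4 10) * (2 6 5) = (2 6 5)(4 10) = [0, 1, 6, 3, 10, 2, 5, 7, 8, 9, 4]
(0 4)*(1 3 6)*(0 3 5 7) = (0 4 3 6 1 5 7) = [4, 5, 2, 6, 3, 7, 1, 0]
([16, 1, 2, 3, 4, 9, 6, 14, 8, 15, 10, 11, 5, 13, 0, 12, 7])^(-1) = (0 14 7 16)(5 12 15 9)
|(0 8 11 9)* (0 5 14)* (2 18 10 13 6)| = |(0 8 11 9 5 14)(2 18 10 13 6)| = 30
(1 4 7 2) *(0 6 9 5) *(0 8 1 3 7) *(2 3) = [6, 4, 2, 7, 0, 8, 9, 3, 1, 5] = (0 6 9 5 8 1 4)(3 7)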